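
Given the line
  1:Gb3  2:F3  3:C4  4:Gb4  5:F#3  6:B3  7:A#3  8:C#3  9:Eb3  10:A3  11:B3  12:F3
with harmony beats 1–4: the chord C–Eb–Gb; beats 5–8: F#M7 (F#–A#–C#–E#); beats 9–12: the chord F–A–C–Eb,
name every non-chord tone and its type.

F3 (beat 2) — escape tone; B3 (beat 6) — appoggiatura; B3 (beat 11) — escape tone.

The harmony at that moment is C diminished triad (C, Eb, Gb); F3 is not a chord tone.
It is approached by step down from Gb3 and left by leap up to C4.
Step in, leap out — an escape tone.
The harmony at that moment is F# major seventh chord (F#, A#, C#, E#); B3 is not a chord tone.
It is approached by leap up from F#3 and left by step down to A#3.
Leap in, step out — an appoggiatura.
The harmony at that moment is F dominant seventh chord (F, A, C, Eb); B3 is not a chord tone.
It is approached by step up from A3 and left by leap down to F3.
Step in, leap out — an escape tone.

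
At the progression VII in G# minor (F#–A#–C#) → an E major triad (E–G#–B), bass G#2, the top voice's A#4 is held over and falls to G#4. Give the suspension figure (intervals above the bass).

At the second chord the bass is G#2. The suspended A#4 lies a ninth above the bass; after resolving down by step to G#4, the interval above the bass becomes an octave.
Suspension figures are named by those two intervals: 9–8.

9–8 suspension.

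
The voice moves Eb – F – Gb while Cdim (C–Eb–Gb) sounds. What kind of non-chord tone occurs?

The harmony at that moment is C diminished triad (C, Eb, Gb); F is not a chord tone.
It is approached by step up from Eb and left by step up to Gb.
Step in, step out in the same direction — a passing tone.

F is a passing tone.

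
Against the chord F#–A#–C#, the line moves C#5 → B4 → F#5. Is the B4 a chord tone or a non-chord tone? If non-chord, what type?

Non-chord tone — an escape tone.

The harmony at that moment is F# major triad (F#, A#, C#); B4 is not a chord tone.
It is approached by step down from C#5 and left by leap up to F#5.
Step in, leap out — an escape tone.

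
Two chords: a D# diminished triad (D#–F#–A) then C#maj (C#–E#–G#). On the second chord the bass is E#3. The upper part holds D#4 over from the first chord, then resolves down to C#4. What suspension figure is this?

At the second chord the bass is E#3. The suspended D#4 lies a seventh above the bass; after resolving down by step to C#4, the interval above the bass becomes a sixth.
Suspension figures are named by those two intervals: 7–6.

7–6 suspension.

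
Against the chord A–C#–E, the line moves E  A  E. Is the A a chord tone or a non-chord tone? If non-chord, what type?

A major triad contains A, C#, E; A is the root, so it is a chord tone.

Chord tone (the root of A major triad).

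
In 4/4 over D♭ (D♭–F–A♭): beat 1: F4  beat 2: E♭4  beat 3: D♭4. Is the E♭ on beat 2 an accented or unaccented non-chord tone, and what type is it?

Unaccented passing tone.

The harmony at that moment is D♭ major triad (D♭, F, A♭); E♭4 is not a chord tone.
It is approached by step down from F4 and left by step down to D♭4.
Step in, step out in the same direction — a passing tone.
It falls on a weak beat, so it is unaccented.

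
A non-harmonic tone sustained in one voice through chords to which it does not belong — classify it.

Approach: none. Departure: none — a single pitch is sustained while the chords change around it, passing through harmonies that do not contain it.
No melodic motion at all; the dissonance is created entirely by the moving harmonies against the stationary note — a pedal tone (pedal point).

Pedal tone.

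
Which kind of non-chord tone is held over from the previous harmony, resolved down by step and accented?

Suspension.

Approach: by preparation — the pitch is first a chord tone, then held (tied or repeated) while the harmony changes under it. Departure: down by step. Metric position: strong.
A prepared dissonance that resolves downward by step — a suspension. (The same figure resolving upward would be a retardation.)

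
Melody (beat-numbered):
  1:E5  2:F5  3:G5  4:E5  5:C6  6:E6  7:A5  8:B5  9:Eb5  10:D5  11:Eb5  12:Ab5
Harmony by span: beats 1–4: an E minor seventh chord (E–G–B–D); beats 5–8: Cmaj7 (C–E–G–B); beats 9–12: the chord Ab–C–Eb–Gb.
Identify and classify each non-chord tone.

F5 (beat 2) — passing tone; A5 (beat 7) — appoggiatura; D5 (beat 10) — neighbor tone.

The harmony at that moment is E minor seventh chord (E, G, B, D); F5 is not a chord tone.
It is approached by step up from E5 and left by step up to G5.
Step in, step out in the same direction — a passing tone.
The harmony at that moment is C major seventh chord (C, E, G, B); A5 is not a chord tone.
It is approached by leap down from E6 and left by step up to B5.
Leap in, step out — an appoggiatura.
The harmony at that moment is Ab dominant seventh chord (Ab, C, Eb, Gb); D5 is not a chord tone.
It is approached by step down from Eb5 and left by step up to Eb5.
Step away and step back to the same note — a neighbor tone (lower neighbor).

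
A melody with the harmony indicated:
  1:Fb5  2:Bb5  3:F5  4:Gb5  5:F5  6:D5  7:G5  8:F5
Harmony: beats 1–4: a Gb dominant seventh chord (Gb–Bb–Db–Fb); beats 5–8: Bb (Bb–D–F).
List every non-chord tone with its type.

F5 (beat 3) — appoggiatura; G5 (beat 7) — appoggiatura.

The harmony at that moment is Gb dominant seventh chord (Gb, Bb, Db, Fb); F5 is not a chord tone.
It is approached by leap down from Bb5 and left by step up to Gb5.
Leap in, step out — an appoggiatura.
The harmony at that moment is Bb major triad (Bb, D, F); G5 is not a chord tone.
It is approached by leap up from D5 and left by step down to F5.
Leap in, step out — an appoggiatura.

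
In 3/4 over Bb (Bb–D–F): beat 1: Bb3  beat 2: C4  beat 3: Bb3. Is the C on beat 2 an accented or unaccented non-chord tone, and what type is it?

The harmony at that moment is Bb major triad (Bb, D, F); C4 is not a chord tone.
It is approached by step up from Bb3 and left by step down to Bb3.
Step away and step back to the same note — a neighbor tone (upper neighbor).
It falls on a weak beat, so it is unaccented.

Unaccented neighbor tone.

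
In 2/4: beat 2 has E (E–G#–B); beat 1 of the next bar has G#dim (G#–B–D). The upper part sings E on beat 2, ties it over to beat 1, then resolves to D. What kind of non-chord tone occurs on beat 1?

Suspension.

The harmony at that moment is G# diminished triad (G#, B, D); E is not a chord tone.
It is held over (the same pitch as the preceding E) and left by step down to D.
Held over from the previous chord and resolving down by step — a suspension.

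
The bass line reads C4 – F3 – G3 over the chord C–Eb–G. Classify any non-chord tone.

The harmony at that moment is C minor triad (C, Eb, G); F3 is not a chord tone.
It is approached by leap down from C4 and left by step up to G3.
Leap in, step out — an appoggiatura.

F3 is an appoggiatura.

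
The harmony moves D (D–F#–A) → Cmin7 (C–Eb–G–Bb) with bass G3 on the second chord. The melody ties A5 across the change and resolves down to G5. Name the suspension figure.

At the second chord the bass is G3. The suspended A5 lies a ninth above the bass; after resolving down by step to G5, the interval above the bass becomes an octave.
Suspension figures are named by those two intervals: 9–8.

9–8 suspension.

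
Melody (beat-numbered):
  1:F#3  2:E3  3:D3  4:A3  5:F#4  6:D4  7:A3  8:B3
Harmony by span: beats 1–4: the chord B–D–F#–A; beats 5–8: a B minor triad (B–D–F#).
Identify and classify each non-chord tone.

E3 (beat 2) — passing tone; A3 (beat 7) — appoggiatura.

The harmony at that moment is B minor seventh chord (B, D, F#, A); E3 is not a chord tone.
It is approached by step down from F#3 and left by step down to D3.
Step in, step out in the same direction — a passing tone.
The harmony at that moment is B minor triad (B, D, F#); A3 is not a chord tone.
It is approached by leap down from D4 and left by step up to B3.
Leap in, step out — an appoggiatura.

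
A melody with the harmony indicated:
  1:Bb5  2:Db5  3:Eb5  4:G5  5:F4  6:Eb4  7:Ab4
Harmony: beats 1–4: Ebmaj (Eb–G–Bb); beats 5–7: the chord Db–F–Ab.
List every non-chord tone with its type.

The harmony at that moment is Eb major triad (Eb, G, Bb); Db5 is not a chord tone.
It is approached by leap down from Bb5 and left by step up to Eb5.
Leap in, step out — an appoggiatura.
The harmony at that moment is Db major triad (Db, F, Ab); Eb4 is not a chord tone.
It is approached by step down from F4 and left by leap up to Ab4.
Step in, leap out — an escape tone.

Db5 (beat 2) — appoggiatura; Eb4 (beat 6) — escape tone.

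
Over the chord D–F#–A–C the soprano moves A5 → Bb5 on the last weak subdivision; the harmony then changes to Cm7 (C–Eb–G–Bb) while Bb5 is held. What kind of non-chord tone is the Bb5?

Bb5 is an anticipation.

The harmony at that moment is D dominant seventh chord (D, F#, A, C); Bb5 is not a chord tone.
It is approached by step up from A5 and then sustained as the same pitch into the next harmony.
Arriving early and becoming a chord tone when the harmony changes — an anticipation.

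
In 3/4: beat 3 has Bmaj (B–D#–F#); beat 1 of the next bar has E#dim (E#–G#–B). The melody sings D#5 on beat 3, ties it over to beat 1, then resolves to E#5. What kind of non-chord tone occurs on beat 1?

The harmony at that moment is E# diminished triad (E#, G#, B); D#5 is not a chord tone.
It is held over (the same pitch as the preceding D#5) and left by step up to E#5.
Held over from the previous chord and resolving up by step — a retardation.

Retardation.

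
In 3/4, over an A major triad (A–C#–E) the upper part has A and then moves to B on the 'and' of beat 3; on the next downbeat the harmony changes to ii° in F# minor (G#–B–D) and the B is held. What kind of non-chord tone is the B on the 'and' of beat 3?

Anticipation.

The harmony at that moment is A major triad (A, C#, E); B is not a chord tone.
It is approached by step up from A and then sustained as the same pitch into the next harmony.
Arriving early and becoming a chord tone when the harmony changes — an anticipation.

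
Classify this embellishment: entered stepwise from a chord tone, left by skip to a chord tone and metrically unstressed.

Approach: by step. Departure: by leap. Metric position: weak.
Step in, leap out, from a weak position — an escape tone (échappée). (It is the mirror image of the appoggiatura, which leaps in and steps out on a strong beat.)

Escape tone.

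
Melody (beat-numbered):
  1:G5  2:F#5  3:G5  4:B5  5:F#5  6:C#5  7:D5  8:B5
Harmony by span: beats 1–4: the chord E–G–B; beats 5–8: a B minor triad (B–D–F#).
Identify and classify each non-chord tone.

F#5 (beat 2) — neighbor tone; C#5 (beat 6) — appoggiatura.

The harmony at that moment is E minor triad (E, G, B); F#5 is not a chord tone.
It is approached by step down from G5 and left by step up to G5.
Step away and step back to the same note — a neighbor tone (lower neighbor).
The harmony at that moment is B minor triad (B, D, F#); C#5 is not a chord tone.
It is approached by leap down from F#5 and left by step up to D5.
Leap in, step out — an appoggiatura.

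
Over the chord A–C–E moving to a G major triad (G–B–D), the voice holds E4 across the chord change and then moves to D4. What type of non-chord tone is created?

E4 is a suspension.

The harmony at that moment is G major triad (G, B, D); E4 is not a chord tone.
It is held over (the same pitch as the preceding E4) and left by step down to D4.
Held over from the previous chord and resolving down by step — a suspension.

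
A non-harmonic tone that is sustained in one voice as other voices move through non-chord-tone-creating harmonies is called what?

Pedal tone.

Approach: none. Departure: none — a single pitch is sustained while the chords change around it, passing through harmonies that do not contain it.
No melodic motion at all; the dissonance is created entirely by the moving harmonies against the stationary note — a pedal tone (pedal point).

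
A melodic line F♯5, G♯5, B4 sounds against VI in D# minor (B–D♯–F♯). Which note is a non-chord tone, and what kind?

The harmony at that moment is B major triad (B, D♯, F♯); G♯5 is not a chord tone.
It is approached by step up from F♯5 and left by leap down to B4.
Step in, leap out — an escape tone.

G♯5 is an escape tone.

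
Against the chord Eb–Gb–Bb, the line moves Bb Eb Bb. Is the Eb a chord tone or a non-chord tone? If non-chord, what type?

Eb minor triad contains Eb, Gb, Bb; Eb is the root, so it is a chord tone.

Chord tone (the root of Eb minor triad).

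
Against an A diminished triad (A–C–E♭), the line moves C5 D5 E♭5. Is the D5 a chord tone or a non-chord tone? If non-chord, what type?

Non-chord tone — a passing tone.

The harmony at that moment is A diminished triad (A, C, E♭); D5 is not a chord tone.
It is approached by step up from C5 and left by step up to E♭5.
Step in, step out in the same direction — a passing tone.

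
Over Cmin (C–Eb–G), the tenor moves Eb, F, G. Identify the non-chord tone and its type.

F is a passing tone.

The harmony at that moment is C minor triad (C, Eb, G); F is not a chord tone.
It is approached by step up from Eb and left by step up to G.
Step in, step out in the same direction — a passing tone.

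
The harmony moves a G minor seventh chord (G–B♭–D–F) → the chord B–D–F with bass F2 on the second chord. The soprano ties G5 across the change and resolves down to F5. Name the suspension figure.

At the second chord the bass is F2. The suspended G5 lies a ninth above the bass; after resolving down by step to F5, the interval above the bass becomes an octave.
Suspension figures are named by those two intervals: 9–8.

9–8 suspension.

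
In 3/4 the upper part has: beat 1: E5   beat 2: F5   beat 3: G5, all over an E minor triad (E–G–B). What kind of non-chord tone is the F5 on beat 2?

Passing tone.

The harmony at that moment is E minor triad (E, G, B); F5 is not a chord tone.
It is approached by step up from E5 and left by step up to G5.
Step in, step out in the same direction — a passing tone.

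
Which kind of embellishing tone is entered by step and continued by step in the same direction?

Approach: by step. Departure: by step, continuing in the same direction.
Stepwise on both sides with no change of direction means the note fills in the space between two different chord tones — a passing tone. (Had it turned back to its starting note it would be a neighbor tone instead.)

Passing tone.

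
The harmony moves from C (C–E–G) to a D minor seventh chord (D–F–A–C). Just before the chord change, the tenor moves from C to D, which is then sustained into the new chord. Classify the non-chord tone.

The harmony at that moment is C major triad (C, E, G); D is not a chord tone.
It is approached by step up from C and then sustained as the same pitch into the next harmony.
Arriving early and becoming a chord tone when the harmony changes — an anticipation.

D is an anticipation.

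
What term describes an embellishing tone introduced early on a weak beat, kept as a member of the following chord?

Anticipation.

Approach: ahead of the chord change (typically by step), so it is dissonant against the current harmony. Departure: none — the same pitch is restated or held and is a chord tone of the new harmony.
Dissonant first, consonant once the harmony catches up: the note simply arrives early — an anticipation. (The reverse timing, consonant first and dissonant after the change, would be a suspension or retardation.)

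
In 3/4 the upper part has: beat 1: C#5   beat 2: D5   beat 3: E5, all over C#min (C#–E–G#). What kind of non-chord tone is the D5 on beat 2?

Passing tone.

The harmony at that moment is C# minor triad (C#, E, G#); D5 is not a chord tone.
It is approached by step up from C#5 and left by step up to E5.
Step in, step out in the same direction — a passing tone.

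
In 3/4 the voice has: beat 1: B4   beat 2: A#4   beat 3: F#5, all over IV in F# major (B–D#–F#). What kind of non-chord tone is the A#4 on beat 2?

Escape tone.

The harmony at that moment is B major triad (B, D#, F#); A#4 is not a chord tone.
It is approached by step down from B4 and left by leap up to F#5.
Step in, leap out, on a weak beat — an escape tone.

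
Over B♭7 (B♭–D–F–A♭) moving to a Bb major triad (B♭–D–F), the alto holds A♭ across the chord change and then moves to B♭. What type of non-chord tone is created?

A♭ is a retardation.

The harmony at that moment is B♭ major triad (B♭, D, F); A♭ is not a chord tone.
It is held over (the same pitch as the preceding A♭) and left by step up to B♭.
Held over from the previous chord and resolving up by step — a retardation.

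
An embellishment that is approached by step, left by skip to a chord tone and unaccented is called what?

Approach: by step. Departure: by leap. Metric position: weak.
Step in, leap out, from a weak position — an escape tone (échappée). (It is the mirror image of the appoggiatura, which leaps in and steps out on a strong beat.)

Escape tone.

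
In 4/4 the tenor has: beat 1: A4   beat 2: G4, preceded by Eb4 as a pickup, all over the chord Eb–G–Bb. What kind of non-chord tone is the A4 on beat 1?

Appoggiatura.

The harmony at that moment is Eb major triad (Eb, G, Bb); A4 is not a chord tone.
It is approached by leap up from Eb4 and left by step down to G4.
Leap in, step out, metrically accented — an appoggiatura.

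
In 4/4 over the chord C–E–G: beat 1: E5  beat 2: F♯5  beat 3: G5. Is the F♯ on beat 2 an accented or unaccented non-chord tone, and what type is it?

The harmony at that moment is C major triad (C, E, G); F♯5 is not a chord tone.
It is approached by step up from E5 and left by step up to G5.
Step in, step out in the same direction — a passing tone.
It falls on a weak beat, so it is unaccented.

Unaccented passing tone.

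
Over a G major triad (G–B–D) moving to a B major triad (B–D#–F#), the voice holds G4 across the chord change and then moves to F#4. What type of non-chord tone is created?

G4 is a suspension.

The harmony at that moment is B major triad (B, D#, F#); G4 is not a chord tone.
It is held over (the same pitch as the preceding G4) and left by step down to F#4.
Held over from the previous chord and resolving down by step — a suspension.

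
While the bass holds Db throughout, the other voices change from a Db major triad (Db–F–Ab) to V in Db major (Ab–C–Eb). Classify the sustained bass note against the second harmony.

Pedal tone (pedal point).

The harmony at that moment is Ab major triad (Ab, C, Eb); Db is not a chord tone.
It is held over (the same pitch as the preceding Db) and then sustained as the same pitch into the next harmony.
Sustained through a change of harmony — a pedal tone.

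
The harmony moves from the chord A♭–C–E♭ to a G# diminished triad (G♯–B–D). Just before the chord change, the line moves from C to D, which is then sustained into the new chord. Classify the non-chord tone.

D is an anticipation.

The harmony at that moment is A♭ major triad (A♭, C, E♭); D is not a chord tone.
It is approached by step up from C and then sustained as the same pitch into the next harmony.
Arriving early and becoming a chord tone when the harmony changes — an anticipation.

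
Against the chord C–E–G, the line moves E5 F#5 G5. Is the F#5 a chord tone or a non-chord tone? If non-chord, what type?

Non-chord tone — a passing tone.

The harmony at that moment is C major triad (C, E, G); F#5 is not a chord tone.
It is approached by step up from E5 and left by step up to G5.
Step in, step out in the same direction — a passing tone.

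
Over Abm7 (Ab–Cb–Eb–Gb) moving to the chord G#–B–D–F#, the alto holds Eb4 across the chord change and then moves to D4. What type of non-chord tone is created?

Eb4 is a suspension.

The harmony at that moment is G# half-diminished seventh chord (G#, B, D, F#); Eb4 is not a chord tone.
It is held over (the same pitch as the preceding Eb4) and left by step down to D4.
Held over from the previous chord and resolving down by step — a suspension.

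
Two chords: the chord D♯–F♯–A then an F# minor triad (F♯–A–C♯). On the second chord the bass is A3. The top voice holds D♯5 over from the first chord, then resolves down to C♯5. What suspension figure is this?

4–3 suspension.

At the second chord the bass is A3. The suspended D♯5 lies a fourth above the bass; after resolving down by step to C♯5, the interval above the bass becomes a third.
Suspension figures are named by those two intervals: 4–3.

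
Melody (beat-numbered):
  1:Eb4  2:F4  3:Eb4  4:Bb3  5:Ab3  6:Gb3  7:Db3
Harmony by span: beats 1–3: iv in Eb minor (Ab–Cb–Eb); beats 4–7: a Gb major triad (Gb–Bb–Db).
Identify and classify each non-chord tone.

The harmony at that moment is Ab minor triad (Ab, Cb, Eb); F4 is not a chord tone.
It is approached by step up from Eb4 and left by step down to Eb4.
Step away and step back to the same note — a neighbor tone (upper neighbor).
The harmony at that moment is Gb major triad (Gb, Bb, Db); Ab3 is not a chord tone.
It is approached by step down from Bb3 and left by step down to Gb3.
Step in, step out in the same direction — a passing tone.

F4 (beat 2) — neighbor tone; Ab3 (beat 5) — passing tone.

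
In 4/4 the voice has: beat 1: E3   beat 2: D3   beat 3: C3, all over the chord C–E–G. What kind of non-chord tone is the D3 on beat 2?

The harmony at that moment is C major triad (C, E, G); D3 is not a chord tone.
It is approached by step down from E3 and left by step down to C3.
Step in, step out in the same direction — a passing tone.

Passing tone.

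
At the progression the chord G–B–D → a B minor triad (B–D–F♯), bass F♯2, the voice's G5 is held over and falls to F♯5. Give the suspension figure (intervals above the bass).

At the second chord the bass is F♯2. The suspended G5 lies a ninth above the bass; after resolving down by step to F♯5, the interval above the bass becomes an octave.
Suspension figures are named by those two intervals: 9–8.

9–8 suspension.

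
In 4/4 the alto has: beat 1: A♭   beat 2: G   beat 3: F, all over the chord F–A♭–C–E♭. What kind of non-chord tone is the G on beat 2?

Passing tone.

The harmony at that moment is F minor seventh chord (F, A♭, C, E♭); G is not a chord tone.
It is approached by step down from A♭ and left by step down to F.
Step in, step out in the same direction — a passing tone.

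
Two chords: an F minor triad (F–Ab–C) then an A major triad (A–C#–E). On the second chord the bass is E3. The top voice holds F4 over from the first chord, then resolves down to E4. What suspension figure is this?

9–8 suspension.

At the second chord the bass is E3. The suspended F4 lies a ninth above the bass; after resolving down by step to E4, the interval above the bass becomes an octave.
Suspension figures are named by those two intervals: 9–8.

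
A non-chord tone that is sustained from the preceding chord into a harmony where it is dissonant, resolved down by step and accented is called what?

Approach: by preparation — the pitch is first a chord tone, then held (tied or repeated) while the harmony changes under it. Departure: down by step. Metric position: strong.
A prepared dissonance that resolves downward by step — a suspension. (The same figure resolving upward would be a retardation.)

Suspension.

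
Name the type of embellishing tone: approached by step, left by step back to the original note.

Approach: by step. Departure: by step in the opposite direction, back to the starting pitch.
Stepwise on both sides but reversing to return to the same chord tone — a neighbor tone. (Had it continued onward in the same direction it would be a passing tone instead.)

Neighbor tone.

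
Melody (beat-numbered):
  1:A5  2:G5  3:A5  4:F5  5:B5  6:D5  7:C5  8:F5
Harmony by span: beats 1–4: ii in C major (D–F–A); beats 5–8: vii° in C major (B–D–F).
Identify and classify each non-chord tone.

The harmony at that moment is D minor triad (D, F, A); G5 is not a chord tone.
It is approached by step down from A5 and left by step up to A5.
Step away and step back to the same note — a neighbor tone (lower neighbor).
The harmony at that moment is B diminished triad (B, D, F); C5 is not a chord tone.
It is approached by step down from D5 and left by leap up to F5.
Step in, leap out — an escape tone.

G5 (beat 2) — neighbor tone; C5 (beat 7) — escape tone.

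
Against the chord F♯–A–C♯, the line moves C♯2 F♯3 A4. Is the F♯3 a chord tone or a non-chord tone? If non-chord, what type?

F# minor triad contains F♯, A, C♯; F♯ is the root, so it is a chord tone.

Chord tone (the root of F# minor triad).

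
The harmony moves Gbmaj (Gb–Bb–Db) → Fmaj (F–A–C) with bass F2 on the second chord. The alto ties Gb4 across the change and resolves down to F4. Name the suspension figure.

At the second chord the bass is F2. The suspended Gb4 lies a ninth above the bass; after resolving down by step to F4, the interval above the bass becomes an octave.
Suspension figures are named by those two intervals: 9–8.

9–8 suspension.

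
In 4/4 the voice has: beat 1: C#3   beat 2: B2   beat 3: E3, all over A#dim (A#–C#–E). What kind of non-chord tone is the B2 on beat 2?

Escape tone.

The harmony at that moment is A# diminished triad (A#, C#, E); B2 is not a chord tone.
It is approached by step down from C#3 and left by leap up to E3.
Step in, leap out, on a weak beat — an escape tone.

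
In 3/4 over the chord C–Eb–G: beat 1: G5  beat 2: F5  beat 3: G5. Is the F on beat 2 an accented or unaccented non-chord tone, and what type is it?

The harmony at that moment is C minor triad (C, Eb, G); F5 is not a chord tone.
It is approached by step down from G5 and left by step up to G5.
Step away and step back to the same note — a neighbor tone (lower neighbor).
It falls on a weak beat, so it is unaccented.

Unaccented neighbor tone.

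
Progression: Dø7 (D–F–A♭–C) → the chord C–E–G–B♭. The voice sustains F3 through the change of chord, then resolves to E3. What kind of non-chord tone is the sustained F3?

F3 is a suspension.

The harmony at that moment is C dominant seventh chord (C, E, G, B♭); F3 is not a chord tone.
It is held over (the same pitch as the preceding F3) and left by step down to E3.
Held over from the previous chord and resolving down by step — a suspension.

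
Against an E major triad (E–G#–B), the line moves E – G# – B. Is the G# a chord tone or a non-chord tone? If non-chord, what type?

Chord tone (the third of E major triad).

E major triad contains E, G#, B; G# is the third, so it is a chord tone.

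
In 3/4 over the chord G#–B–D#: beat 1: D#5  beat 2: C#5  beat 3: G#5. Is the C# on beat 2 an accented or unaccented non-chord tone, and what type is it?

Unaccented escape tone.

The harmony at that moment is G# minor triad (G#, B, D#); C#5 is not a chord tone.
It is approached by step down from D#5 and left by leap up to G#5.
Step in, leap out — an escape tone.
It falls on a weak beat, so it is unaccented.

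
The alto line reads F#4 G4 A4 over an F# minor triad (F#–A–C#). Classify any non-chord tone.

G4 is a passing tone.

The harmony at that moment is F# minor triad (F#, A, C#); G4 is not a chord tone.
It is approached by step up from F#4 and left by step up to A4.
Step in, step out in the same direction — a passing tone.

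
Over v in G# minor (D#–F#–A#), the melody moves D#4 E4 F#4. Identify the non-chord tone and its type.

E4 is a passing tone.

The harmony at that moment is D# minor triad (D#, F#, A#); E4 is not a chord tone.
It is approached by step up from D#4 and left by step up to F#4.
Step in, step out in the same direction — a passing tone.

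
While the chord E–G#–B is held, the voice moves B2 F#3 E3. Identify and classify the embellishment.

The harmony at that moment is E major triad (E, G#, B); F#3 is not a chord tone.
It is approached by leap up from B2 and left by step down to E3.
Leap in, step out — an appoggiatura.

F#3 is an appoggiatura.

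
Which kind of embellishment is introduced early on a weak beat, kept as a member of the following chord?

Approach: ahead of the chord change (typically by step), so it is dissonant against the current harmony. Departure: none — the same pitch is restated or held and is a chord tone of the new harmony.
Dissonant first, consonant once the harmony catches up: the note simply arrives early — an anticipation. (The reverse timing, consonant first and dissonant after the change, would be a suspension or retardation.)

Anticipation.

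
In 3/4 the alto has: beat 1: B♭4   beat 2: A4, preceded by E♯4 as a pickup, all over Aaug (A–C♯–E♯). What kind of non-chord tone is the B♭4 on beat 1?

The harmony at that moment is A augmented triad (A, C♯, E♯); B♭4 is not a chord tone.
It is approached by leap up from E♯4 and left by step down to A4.
Leap in, step out, metrically accented — an appoggiatura.

Appoggiatura.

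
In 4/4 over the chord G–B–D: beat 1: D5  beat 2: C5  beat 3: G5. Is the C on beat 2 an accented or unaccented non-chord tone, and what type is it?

Unaccented escape tone.

The harmony at that moment is G major triad (G, B, D); C5 is not a chord tone.
It is approached by step down from D5 and left by leap up to G5.
Step in, leap out — an escape tone.
It falls on a weak beat, so it is unaccented.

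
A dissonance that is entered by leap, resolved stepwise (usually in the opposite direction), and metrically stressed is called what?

Appoggiatura.

Approach: by leap. Departure: by step. Metric position: strong.
Leap in, step out, in a metrically strong position — an appoggiatura. (It is the mirror image of the escape tone, which steps in and leaps out from a weak position.)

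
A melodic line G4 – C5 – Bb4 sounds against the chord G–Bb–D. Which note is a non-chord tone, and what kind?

C5 is an appoggiatura.

The harmony at that moment is G minor triad (G, Bb, D); C5 is not a chord tone.
It is approached by leap up from G4 and left by step down to Bb4.
Leap in, step out — an appoggiatura.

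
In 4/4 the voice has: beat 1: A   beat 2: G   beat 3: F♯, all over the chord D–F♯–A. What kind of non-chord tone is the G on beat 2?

The harmony at that moment is D major triad (D, F♯, A); G is not a chord tone.
It is approached by step down from A and left by step down to F♯.
Step in, step out in the same direction — a passing tone.

Passing tone.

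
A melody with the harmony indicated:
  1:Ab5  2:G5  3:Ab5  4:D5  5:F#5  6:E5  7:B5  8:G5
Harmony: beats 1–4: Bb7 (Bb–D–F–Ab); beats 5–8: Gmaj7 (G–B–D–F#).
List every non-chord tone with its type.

G5 (beat 2) — neighbor tone; E5 (beat 6) — escape tone.

The harmony at that moment is Bb dominant seventh chord (Bb, D, F, Ab); G5 is not a chord tone.
It is approached by step down from Ab5 and left by step up to Ab5.
Step away and step back to the same note — a neighbor tone (lower neighbor).
The harmony at that moment is G major seventh chord (G, B, D, F#); E5 is not a chord tone.
It is approached by step down from F#5 and left by leap up to B5.
Step in, leap out — an escape tone.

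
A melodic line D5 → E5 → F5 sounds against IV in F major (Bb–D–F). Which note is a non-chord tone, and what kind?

The harmony at that moment is Bb major triad (Bb, D, F); E5 is not a chord tone.
It is approached by step up from D5 and left by step up to F5.
Step in, step out in the same direction — a passing tone.

E5 is a passing tone.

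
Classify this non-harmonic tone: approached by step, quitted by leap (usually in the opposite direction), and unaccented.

Approach: by step. Departure: by leap. Metric position: weak.
Step in, leap out, from a weak position — an escape tone (échappée). (It is the mirror image of the appoggiatura, which leaps in and steps out on a strong beat.)

Escape tone.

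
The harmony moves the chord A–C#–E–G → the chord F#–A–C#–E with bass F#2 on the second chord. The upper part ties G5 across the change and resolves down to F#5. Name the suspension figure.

9–8 suspension.

At the second chord the bass is F#2. The suspended G5 lies a ninth above the bass; after resolving down by step to F#5, the interval above the bass becomes an octave.
Suspension figures are named by those two intervals: 9–8.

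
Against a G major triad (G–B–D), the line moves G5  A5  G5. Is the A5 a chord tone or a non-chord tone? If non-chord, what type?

The harmony at that moment is G major triad (G, B, D); A5 is not a chord tone.
It is approached by step up from G5 and left by step down to G5.
Step away and step back to the same note — a neighbor tone (upper neighbor).

Non-chord tone — a neighbor tone.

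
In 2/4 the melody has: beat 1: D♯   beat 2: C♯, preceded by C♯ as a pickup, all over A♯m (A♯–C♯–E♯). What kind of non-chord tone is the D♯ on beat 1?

Upper neighbor tone.

The harmony at that moment is A♯ minor triad (A♯, C♯, E♯); D♯ is not a chord tone.
It is approached by step up from C♯ and left by step down to C♯.
Step away and step back to the same note — a neighbor tone (upper neighbor).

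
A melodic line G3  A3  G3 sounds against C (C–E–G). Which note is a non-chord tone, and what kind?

The harmony at that moment is C major triad (C, E, G); A3 is not a chord tone.
It is approached by step up from G3 and left by step down to G3.
Step away and step back to the same note — a neighbor tone (upper neighbor).

A3 is a neighbor tone.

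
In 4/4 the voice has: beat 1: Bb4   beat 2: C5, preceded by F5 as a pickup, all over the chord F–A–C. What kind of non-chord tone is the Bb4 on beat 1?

The harmony at that moment is F major triad (F, A, C); Bb4 is not a chord tone.
It is approached by leap down from F5 and left by step up to C5.
Leap in, step out, metrically accented — an appoggiatura.

Appoggiatura.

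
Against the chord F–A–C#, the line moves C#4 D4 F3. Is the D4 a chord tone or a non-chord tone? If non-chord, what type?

The harmony at that moment is F augmented triad (F, A, C#); D4 is not a chord tone.
It is approached by step up from C#4 and left by leap down to F3.
Step in, leap out — an escape tone.

Non-chord tone — an escape tone.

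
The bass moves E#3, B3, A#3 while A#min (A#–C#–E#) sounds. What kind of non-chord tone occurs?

The harmony at that moment is A# minor triad (A#, C#, E#); B3 is not a chord tone.
It is approached by leap up from E#3 and left by step down to A#3.
Leap in, step out — an appoggiatura.

B3 is an appoggiatura.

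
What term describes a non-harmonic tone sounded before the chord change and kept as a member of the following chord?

Anticipation.

Approach: ahead of the chord change (typically by step), so it is dissonant against the current harmony. Departure: none — the same pitch is restated or held and is a chord tone of the new harmony.
Dissonant first, consonant once the harmony catches up: the note simply arrives early — an anticipation. (The reverse timing, consonant first and dissonant after the change, would be a suspension or retardation.)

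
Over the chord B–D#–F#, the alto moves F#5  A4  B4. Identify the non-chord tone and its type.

The harmony at that moment is B major triad (B, D#, F#); A4 is not a chord tone.
It is approached by leap down from F#5 and left by step up to B4.
Leap in, step out — an appoggiatura.

A4 is an appoggiatura.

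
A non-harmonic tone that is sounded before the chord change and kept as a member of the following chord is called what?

Approach: ahead of the chord change (typically by step), so it is dissonant against the current harmony. Departure: none — the same pitch is restated or held and is a chord tone of the new harmony.
Dissonant first, consonant once the harmony catches up: the note simply arrives early — an anticipation. (The reverse timing, consonant first and dissonant after the change, would be a suspension or retardation.)

Anticipation.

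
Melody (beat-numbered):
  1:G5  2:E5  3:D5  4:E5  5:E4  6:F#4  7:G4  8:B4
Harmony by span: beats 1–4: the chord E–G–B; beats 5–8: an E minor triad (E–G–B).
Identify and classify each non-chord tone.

D5 (beat 3) — neighbor tone; F#4 (beat 6) — passing tone.

The harmony at that moment is E minor triad (E, G, B); D5 is not a chord tone.
It is approached by step down from E5 and left by step up to E5.
Step away and step back to the same note — a neighbor tone (lower neighbor).
The harmony at that moment is E minor triad (E, G, B); F#4 is not a chord tone.
It is approached by step up from E4 and left by step up to G4.
Step in, step out in the same direction — a passing tone.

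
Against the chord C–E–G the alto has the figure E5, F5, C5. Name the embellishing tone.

The harmony at that moment is C major triad (C, E, G); F5 is not a chord tone.
It is approached by step up from E5 and left by leap down to C5.
Step in, leap out — an escape tone.

F5 is an escape tone.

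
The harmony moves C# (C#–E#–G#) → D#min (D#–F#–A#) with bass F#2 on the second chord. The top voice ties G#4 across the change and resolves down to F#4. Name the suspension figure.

At the second chord the bass is F#2. The suspended G#4 lies a ninth above the bass; after resolving down by step to F#4, the interval above the bass becomes an octave.
Suspension figures are named by those two intervals: 9–8.

9–8 suspension.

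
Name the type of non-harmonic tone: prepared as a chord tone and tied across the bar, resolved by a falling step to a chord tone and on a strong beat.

Suspension.

Approach: by preparation — the pitch is first a chord tone, then held (tied or repeated) while the harmony changes under it. Departure: down by step. Metric position: strong.
A prepared dissonance that resolves downward by step — a suspension. (The same figure resolving upward would be a retardation.)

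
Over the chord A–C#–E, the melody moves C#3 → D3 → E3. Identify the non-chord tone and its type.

The harmony at that moment is A major triad (A, C#, E); D3 is not a chord tone.
It is approached by step up from C#3 and left by step up to E3.
Step in, step out in the same direction — a passing tone.

D3 is a passing tone.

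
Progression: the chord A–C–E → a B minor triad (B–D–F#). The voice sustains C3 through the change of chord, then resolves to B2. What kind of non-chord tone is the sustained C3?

C3 is a suspension.

The harmony at that moment is B minor triad (B, D, F#); C3 is not a chord tone.
It is held over (the same pitch as the preceding C3) and left by step down to B2.
Held over from the previous chord and resolving down by step — a suspension.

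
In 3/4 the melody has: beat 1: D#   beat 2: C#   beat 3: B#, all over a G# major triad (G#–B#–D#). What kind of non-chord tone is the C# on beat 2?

Passing tone.

The harmony at that moment is G# major triad (G#, B#, D#); C# is not a chord tone.
It is approached by step down from D# and left by step down to B#.
Step in, step out in the same direction — a passing tone.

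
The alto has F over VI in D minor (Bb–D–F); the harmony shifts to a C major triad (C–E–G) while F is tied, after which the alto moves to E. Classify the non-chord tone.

F is a suspension.

The harmony at that moment is C major triad (C, E, G); F is not a chord tone.
It is held over (the same pitch as the preceding F) and left by step down to E.
Held over from the previous chord and resolving down by step — a suspension.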